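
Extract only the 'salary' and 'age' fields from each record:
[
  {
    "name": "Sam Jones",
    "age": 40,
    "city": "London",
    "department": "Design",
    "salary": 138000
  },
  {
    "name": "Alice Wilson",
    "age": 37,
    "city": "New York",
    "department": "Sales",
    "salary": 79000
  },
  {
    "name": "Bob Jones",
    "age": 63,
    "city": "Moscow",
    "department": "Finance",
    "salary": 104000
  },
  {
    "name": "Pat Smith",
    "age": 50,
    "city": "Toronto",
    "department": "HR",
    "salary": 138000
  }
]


Original: 4 records with fields: name, age, city, department, salary
Keep: ['salary', 'age']
Drop: ['name', 'city', 'department']
Result: 4 records, 2 fields each

[
  {
    "salary": 138000,
    "age": 40
  },
  {
    "salary": 79000,
    "age": 37
  },
  {
    "salary": 104000,
    "age": 63
  },
  {
    "salary": 138000,
    "age": 50
  }
]


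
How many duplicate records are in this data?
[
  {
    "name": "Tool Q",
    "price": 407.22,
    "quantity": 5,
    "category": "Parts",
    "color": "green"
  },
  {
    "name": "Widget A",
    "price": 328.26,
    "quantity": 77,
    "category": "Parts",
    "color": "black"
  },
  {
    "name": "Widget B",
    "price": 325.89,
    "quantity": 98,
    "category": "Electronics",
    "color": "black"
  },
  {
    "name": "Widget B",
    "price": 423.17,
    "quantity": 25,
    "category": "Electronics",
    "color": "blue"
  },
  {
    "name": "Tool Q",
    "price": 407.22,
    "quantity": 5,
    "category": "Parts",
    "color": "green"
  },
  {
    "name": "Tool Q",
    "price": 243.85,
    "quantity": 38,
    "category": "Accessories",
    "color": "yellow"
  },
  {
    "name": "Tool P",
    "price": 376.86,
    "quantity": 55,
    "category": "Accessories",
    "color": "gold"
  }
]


Checking 7 records for duplicates:

  Row 1: Tool Q ($407.22, qty 5)
  Row 2: Widget A ($328.26, qty 77)
  Row 3: Widget B ($325.89, qty 98)
  Row 4: Widget B ($423.17, qty 25)
  Row 5: Tool Q ($407.22, qty 5) <-- DUPLICATE
  Row 6: Tool Q ($243.85, qty 38)
  Row 7: Tool P ($376.86, qty 55)

Duplicates found: 1
Unique records: 6

1 duplicates, 6 unique


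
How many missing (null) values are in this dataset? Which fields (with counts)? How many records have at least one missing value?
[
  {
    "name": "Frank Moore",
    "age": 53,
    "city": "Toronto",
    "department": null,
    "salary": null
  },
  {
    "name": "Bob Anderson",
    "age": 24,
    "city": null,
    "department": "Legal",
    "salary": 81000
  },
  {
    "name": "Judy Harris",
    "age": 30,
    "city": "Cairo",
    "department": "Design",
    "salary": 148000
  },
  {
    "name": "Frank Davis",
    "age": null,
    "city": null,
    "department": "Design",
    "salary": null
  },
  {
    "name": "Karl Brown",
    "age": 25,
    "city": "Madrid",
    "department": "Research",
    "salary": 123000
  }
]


Checking for missing (null) values in 5 records:

  Frank Moore: department, salary
  Bob Anderson: city
  Judy Harris: complete
  Frank Davis: age, city, salary
  Karl Brown: complete

Per field:
  name: 0 missing
  age: 1 missing
  city: 2 missing
  department: 1 missing
  salary: 2 missing

Total missing values: 6
Records with any missing: 3

6 missing values (age: 1, city: 2, department: 1, salary: 2); 3 incomplete records


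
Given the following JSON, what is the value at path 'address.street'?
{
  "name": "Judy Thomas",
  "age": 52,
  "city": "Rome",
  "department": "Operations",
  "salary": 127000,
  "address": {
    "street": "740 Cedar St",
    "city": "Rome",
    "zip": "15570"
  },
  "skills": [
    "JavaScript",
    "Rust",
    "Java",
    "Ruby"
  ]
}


Query: address.street
Path: address -> street
Value: 740 Cedar St

740 Cedar St


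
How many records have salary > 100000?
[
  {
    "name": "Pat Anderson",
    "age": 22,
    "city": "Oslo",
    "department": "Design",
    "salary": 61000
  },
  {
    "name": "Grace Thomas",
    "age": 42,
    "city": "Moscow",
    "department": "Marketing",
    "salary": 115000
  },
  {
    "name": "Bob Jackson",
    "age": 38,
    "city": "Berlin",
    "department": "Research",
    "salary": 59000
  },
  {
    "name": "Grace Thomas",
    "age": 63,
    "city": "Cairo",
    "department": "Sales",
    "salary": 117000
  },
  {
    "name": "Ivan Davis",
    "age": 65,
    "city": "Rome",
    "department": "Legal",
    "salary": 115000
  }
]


Data: 5 records
Condition: salary > 100000

Checking each record:
  Pat Anderson: 61000
  Grace Thomas: 115000 MATCH
  Bob Jackson: 59000
  Grace Thomas: 117000 MATCH
  Ivan Davis: 115000 MATCH

Count: 3

3


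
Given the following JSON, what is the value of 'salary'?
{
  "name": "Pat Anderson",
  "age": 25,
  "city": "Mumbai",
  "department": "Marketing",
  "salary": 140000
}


Looking up field 'salary'
Value: 140000

140000


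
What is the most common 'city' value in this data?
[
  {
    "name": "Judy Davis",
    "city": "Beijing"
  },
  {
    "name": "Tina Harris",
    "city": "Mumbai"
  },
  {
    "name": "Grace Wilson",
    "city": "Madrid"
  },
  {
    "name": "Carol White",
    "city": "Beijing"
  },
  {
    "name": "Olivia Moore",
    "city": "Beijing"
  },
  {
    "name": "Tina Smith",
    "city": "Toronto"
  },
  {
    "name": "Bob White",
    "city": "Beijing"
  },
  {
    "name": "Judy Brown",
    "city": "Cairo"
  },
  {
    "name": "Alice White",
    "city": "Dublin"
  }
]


Counting 'city' values across 9 records:

  Beijing: 4 ####
  Mumbai: 1 #
  Madrid: 1 #
  Toronto: 1 #
  Cairo: 1 #
  Dublin: 1 #

Most common: Beijing (4 times)

Beijing (4 times)


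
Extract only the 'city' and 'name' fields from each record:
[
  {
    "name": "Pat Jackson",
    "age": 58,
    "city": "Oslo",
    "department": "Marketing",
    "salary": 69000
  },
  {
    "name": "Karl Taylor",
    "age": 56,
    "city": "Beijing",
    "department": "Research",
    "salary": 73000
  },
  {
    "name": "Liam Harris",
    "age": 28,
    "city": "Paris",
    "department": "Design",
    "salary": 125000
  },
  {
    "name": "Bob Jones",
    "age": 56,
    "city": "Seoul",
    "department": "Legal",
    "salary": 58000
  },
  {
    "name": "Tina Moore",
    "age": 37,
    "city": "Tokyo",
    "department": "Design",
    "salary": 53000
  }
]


Original: 5 records with fields: name, age, city, department, salary
Keep: ['city', 'name']
Drop: ['age', 'department', 'salary']
Result: 5 records, 2 fields each

[
  {
    "city": "Oslo",
    "name": "Pat Jackson"
  },
  {
    "city": "Beijing",
    "name": "Karl Taylor"
  },
  {
    "city": "Paris",
    "name": "Liam Harris"
  },
  {
    "city": "Seoul",
    "name": "Bob Jones"
  },
  {
    "city": "Tokyo",
    "name": "Tina Moore"
  }
]


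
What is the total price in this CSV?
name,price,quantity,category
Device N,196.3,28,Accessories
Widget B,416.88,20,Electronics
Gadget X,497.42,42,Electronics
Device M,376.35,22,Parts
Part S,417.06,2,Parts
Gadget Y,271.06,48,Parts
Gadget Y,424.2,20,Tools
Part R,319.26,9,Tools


Computing total price:
Values: [196.3, 416.88, 497.42, 376.35, 417.06, 271.06, 424.2, 319.26]
Sum = 2918.53

2918.53


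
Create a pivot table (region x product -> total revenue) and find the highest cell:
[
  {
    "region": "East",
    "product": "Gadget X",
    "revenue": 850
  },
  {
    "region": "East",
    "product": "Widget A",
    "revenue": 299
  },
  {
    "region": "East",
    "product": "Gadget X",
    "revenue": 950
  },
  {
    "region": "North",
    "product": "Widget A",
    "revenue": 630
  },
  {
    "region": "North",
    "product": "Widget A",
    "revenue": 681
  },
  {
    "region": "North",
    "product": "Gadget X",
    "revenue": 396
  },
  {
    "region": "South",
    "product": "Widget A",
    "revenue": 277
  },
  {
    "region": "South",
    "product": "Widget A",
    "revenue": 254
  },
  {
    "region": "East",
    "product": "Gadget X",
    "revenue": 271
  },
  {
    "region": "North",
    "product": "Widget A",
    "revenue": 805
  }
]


Pivot: region (rows) x product (columns) -> total revenue

     Gadget X      Widget A    
East          2071           299  
North          396          2116  
South            0           531  

Highest: North / Widget A = $2116

North / Widget A = $2116


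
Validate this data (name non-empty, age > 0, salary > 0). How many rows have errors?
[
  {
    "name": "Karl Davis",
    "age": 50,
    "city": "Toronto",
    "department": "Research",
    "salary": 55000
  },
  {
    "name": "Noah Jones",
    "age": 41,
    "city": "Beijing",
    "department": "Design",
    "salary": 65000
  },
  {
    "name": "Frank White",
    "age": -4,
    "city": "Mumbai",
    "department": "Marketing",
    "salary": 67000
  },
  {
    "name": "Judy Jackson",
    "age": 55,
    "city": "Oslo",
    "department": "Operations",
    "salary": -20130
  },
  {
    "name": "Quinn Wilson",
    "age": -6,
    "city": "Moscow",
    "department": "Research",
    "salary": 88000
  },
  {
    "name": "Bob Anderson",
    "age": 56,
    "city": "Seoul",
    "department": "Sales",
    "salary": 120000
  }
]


Validating 6 records:
Rules: name non-empty, age > 0, salary > 0

  Row 1 (Karl Davis): OK
  Row 2 (Noah Jones): OK
  Row 3 (Frank White): negative age: -4
  Row 4 (Judy Jackson): negative salary: -20130
  Row 5 (Quinn Wilson): negative age: -6
  Row 6 (Bob Anderson): OK

Total errors: 3

3 errors


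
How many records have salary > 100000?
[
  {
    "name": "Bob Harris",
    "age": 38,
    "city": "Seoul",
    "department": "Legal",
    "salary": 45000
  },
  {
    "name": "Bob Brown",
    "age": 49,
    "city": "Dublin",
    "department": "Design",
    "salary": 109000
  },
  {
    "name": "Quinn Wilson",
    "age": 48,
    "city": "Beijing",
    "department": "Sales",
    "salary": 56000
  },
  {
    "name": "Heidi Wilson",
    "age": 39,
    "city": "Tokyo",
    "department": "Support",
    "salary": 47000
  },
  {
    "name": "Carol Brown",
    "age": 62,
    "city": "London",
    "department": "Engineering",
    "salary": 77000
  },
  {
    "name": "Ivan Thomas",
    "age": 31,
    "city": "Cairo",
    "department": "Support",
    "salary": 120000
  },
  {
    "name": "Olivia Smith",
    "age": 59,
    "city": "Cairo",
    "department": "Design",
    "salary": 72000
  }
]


Data: 7 records
Condition: salary > 100000

Checking each record:
  Bob Harris: 45000
  Bob Brown: 109000 MATCH
  Quinn Wilson: 56000
  Heidi Wilson: 47000
  Carol Brown: 77000
  Ivan Thomas: 120000 MATCH
  Olivia Smith: 72000

Count: 2

2


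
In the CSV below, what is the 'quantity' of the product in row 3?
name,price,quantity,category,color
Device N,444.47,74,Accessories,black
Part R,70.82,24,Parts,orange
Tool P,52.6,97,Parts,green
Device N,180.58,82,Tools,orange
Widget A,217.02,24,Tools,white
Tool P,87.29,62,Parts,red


Query: Row 3 ('Tool P'), column 'quantity'
Value: 97

97


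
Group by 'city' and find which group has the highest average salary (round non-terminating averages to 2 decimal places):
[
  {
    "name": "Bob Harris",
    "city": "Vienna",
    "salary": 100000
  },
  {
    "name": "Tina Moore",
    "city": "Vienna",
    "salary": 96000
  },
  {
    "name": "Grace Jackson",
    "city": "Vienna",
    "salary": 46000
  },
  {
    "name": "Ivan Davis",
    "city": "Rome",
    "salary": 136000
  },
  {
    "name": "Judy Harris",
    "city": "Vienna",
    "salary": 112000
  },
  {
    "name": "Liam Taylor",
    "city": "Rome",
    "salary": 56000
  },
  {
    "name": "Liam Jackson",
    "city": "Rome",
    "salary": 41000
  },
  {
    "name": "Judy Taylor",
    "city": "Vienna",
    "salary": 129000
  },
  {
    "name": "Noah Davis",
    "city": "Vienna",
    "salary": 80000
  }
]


Group by: city

Groups:
  Rome: 3 people, avg salary = 233000/3 ≈ $77666.67
  Vienna: 6 people, avg salary = 563000/6 ≈ $93833.33

Highest average salary: Vienna (≈$93833.33)

Vienna (≈$93833.33)


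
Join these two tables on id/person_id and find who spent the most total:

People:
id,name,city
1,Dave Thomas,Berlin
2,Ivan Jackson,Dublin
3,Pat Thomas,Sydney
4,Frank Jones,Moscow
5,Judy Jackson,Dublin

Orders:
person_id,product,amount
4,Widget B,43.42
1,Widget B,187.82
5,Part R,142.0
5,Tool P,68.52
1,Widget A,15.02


Join on: people.id = orders.person_id

Joined rows:
  Frank Jones (Moscow) bought Widget B for $43.42
  Dave Thomas (Berlin) bought Widget B for $187.82
  Judy Jackson (Dublin) bought Part R for $142.0
  Judy Jackson (Dublin) bought Tool P for $68.52
  Dave Thomas (Berlin) bought Widget A for $15.02

Total per person:
  Judy Jackson: $210.52
  Dave Thomas: $202.84
  Frank Jones: $43.42

Top spender: Judy Jackson ($210.52)

Judy Jackson ($210.52)


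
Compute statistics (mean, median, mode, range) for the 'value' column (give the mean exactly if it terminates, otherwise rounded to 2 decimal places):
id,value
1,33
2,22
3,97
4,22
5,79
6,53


Data: [33, 22, 97, 22, 79, 53]
Count: 6
Sum: 306
Mean: 306/6 = 51
Sorted: [22, 22, 33, 53, 79, 97]
Median: 43.0
Mode: 22 (2 times)
Range: 97 - 22 = 75
Min: 22, Max: 97

mean=51, median=43.0, mode=22, range=75


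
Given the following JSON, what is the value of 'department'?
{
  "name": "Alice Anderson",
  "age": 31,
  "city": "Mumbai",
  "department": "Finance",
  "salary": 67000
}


Looking up field 'department'
Value: Finance

Finance


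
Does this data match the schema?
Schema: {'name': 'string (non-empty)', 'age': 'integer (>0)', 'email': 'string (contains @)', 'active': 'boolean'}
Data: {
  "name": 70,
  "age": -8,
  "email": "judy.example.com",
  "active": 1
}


Validating each field against schema:
  name: FAIL (70 is not a string)
  age: FAIL (-8 is not > 0)
  email: FAIL ("judy.example.com" does not contain @)
  active: FAIL (1 is not a boolean)

Result: INVALID (4 errors: name, age, email, active)

INVALID (4 errors: name, age, email, active)


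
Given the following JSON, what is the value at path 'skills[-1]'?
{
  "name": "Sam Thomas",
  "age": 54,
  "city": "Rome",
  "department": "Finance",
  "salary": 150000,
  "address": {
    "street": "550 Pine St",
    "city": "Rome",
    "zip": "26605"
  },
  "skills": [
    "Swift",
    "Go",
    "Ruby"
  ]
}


Query: skills[-1]
Path: skills -> last element
Value: Ruby

Ruby


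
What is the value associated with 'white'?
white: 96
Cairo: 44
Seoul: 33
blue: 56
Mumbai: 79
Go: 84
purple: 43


Looking up key 'white'
Value: 96

96


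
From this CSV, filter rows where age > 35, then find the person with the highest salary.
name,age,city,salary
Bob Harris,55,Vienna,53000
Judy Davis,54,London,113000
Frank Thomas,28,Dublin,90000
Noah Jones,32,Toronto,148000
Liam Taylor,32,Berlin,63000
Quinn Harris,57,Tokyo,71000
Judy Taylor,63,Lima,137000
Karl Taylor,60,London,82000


Filter: age > 35
Sort by: salary (descending)

Filtered records (5):
  Judy Taylor, age 63, salary $137000
  Judy Davis, age 54, salary $113000
  Karl Taylor, age 60, salary $82000
  Quinn Harris, age 57, salary $71000
  Bob Harris, age 55, salary $53000

Highest salary: Judy Taylor ($137000)

Judy Taylor


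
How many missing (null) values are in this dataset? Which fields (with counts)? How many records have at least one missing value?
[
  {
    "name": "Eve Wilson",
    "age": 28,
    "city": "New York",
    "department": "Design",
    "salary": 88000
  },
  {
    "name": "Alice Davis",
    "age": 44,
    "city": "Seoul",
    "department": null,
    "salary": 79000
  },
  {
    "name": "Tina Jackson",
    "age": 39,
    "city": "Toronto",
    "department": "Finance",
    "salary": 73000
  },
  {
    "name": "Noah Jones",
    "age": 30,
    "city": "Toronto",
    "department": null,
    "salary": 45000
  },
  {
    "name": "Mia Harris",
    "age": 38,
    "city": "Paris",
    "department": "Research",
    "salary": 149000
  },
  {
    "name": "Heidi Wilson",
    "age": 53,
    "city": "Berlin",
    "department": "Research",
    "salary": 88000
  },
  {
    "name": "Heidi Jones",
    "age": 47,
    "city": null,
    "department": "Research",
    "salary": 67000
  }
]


Checking for missing (null) values in 7 records:

  Eve Wilson: complete
  Alice Davis: department
  Tina Jackson: complete
  Noah Jones: department
  Mia Harris: complete
  Heidi Wilson: complete
  Heidi Jones: city

Per field:
  name: 0 missing
  age: 0 missing
  city: 1 missing
  department: 2 missing
  salary: 0 missing

Total missing values: 3
Records with any missing: 3

3 missing values (city: 1, department: 2); 3 incomplete records


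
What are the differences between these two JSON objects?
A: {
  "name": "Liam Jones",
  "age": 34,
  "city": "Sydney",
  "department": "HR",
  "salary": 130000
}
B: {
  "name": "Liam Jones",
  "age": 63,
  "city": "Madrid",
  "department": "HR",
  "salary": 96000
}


Comparing each field (in key order):
  name: same
  age: DIFFERENT
  city: DIFFERENT
  department: same
  salary: DIFFERENT
Differences:
  age: 34 -> 63
  city: Sydney -> Madrid
  salary: 130000 -> 96000

3 field(s) changed

3 changes: age, city, salary


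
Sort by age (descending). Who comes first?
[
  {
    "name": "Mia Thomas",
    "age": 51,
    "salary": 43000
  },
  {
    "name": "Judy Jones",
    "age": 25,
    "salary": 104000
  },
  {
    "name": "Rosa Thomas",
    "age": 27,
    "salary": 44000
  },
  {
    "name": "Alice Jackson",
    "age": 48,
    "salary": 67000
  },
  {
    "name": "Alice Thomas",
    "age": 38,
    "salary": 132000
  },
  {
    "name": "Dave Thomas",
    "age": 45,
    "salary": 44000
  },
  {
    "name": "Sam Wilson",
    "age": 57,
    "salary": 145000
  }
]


Sort by: age (descending)

Sorted order:
  1. Sam Wilson (age = 57)
  2. Mia Thomas (age = 51)
  3. Alice Jackson (age = 48)
  4. Dave Thomas (age = 45)
  5. Alice Thomas (age = 38)
  6. Rosa Thomas (age = 27)
  7. Judy Jones (age = 25)

First: Sam Wilson

Sam Wilson


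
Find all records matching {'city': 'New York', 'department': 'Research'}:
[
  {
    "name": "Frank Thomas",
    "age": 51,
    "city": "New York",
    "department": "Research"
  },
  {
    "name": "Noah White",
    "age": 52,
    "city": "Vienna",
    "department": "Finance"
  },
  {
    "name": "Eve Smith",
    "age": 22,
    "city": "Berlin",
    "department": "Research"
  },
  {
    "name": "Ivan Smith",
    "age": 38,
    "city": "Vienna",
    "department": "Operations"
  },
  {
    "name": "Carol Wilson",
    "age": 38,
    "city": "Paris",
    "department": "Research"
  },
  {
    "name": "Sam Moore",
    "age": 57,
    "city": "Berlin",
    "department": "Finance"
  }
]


Search criteria: {'city': 'New York', 'department': 'Research'}

Checking 6 records:
  Frank Thomas: {city: New York, department: Research} <-- MATCH
  Noah White: {city: Vienna, department: Finance}
  Eve Smith: {city: Berlin, department: Research}
  Ivan Smith: {city: Vienna, department: Operations}
  Carol Wilson: {city: Paris, department: Research}
  Sam Moore: {city: Berlin, department: Finance}

Matches: ["Frank Thomas"]

["Frank Thomas"]


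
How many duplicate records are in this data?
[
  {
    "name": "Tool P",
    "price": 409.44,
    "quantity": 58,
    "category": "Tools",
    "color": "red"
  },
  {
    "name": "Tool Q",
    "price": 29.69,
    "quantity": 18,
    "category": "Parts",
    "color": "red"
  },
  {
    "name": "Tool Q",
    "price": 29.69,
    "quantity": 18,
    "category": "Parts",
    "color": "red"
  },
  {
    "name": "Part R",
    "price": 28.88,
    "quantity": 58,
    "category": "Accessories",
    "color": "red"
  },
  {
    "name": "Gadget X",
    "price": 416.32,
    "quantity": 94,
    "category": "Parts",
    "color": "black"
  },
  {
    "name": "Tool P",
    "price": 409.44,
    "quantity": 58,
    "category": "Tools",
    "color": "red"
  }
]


Checking 6 records for duplicates:

  Row 1: Tool P ($409.44, qty 58)
  Row 2: Tool Q ($29.69, qty 18)
  Row 3: Tool Q ($29.69, qty 18) <-- DUPLICATE
  Row 4: Part R ($28.88, qty 58)
  Row 5: Gadget X ($416.32, qty 94)
  Row 6: Tool P ($409.44, qty 58) <-- DUPLICATE

Duplicates found: 2
Unique records: 4

2 duplicates, 4 unique


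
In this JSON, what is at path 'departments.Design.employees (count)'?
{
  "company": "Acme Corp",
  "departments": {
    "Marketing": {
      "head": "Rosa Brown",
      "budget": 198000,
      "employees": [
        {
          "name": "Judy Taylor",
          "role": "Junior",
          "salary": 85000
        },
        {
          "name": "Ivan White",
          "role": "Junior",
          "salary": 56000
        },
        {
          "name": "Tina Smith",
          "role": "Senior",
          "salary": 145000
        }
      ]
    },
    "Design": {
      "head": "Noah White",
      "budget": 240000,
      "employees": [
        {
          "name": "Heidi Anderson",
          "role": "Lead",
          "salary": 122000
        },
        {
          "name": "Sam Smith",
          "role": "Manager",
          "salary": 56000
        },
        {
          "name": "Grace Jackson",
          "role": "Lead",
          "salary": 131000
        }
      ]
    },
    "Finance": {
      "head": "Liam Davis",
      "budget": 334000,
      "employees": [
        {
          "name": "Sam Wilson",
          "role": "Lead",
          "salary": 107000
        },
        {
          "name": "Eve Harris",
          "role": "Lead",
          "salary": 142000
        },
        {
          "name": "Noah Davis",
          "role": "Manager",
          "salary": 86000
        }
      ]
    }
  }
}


Path: departments.Design.employees (count)

Navigate:
  -> departments
  -> Design
  -> employees (array, length 3)

3


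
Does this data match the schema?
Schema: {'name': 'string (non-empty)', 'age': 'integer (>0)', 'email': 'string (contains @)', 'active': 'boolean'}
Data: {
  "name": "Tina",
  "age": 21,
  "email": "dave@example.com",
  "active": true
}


Validating each field against schema:
  name: OK (non-empty string)
  age: OK (positive integer)
  email: OK (string with @)
  active: OK (boolean)

Result: VALID

VALID


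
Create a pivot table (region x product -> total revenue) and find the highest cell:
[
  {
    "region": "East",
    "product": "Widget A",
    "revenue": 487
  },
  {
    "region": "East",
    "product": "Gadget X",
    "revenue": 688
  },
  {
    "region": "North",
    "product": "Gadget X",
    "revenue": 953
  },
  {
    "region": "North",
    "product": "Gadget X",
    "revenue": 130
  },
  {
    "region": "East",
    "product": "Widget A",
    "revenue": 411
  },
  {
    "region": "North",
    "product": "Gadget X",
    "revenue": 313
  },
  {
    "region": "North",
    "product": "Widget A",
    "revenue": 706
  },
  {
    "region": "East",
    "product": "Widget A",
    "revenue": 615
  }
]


Pivot: region (rows) x product (columns) -> total revenue

     Gadget X      Widget A    
East           688          1513  
North         1396           706  

Highest: East / Widget A = $1513

East / Widget A = $1513


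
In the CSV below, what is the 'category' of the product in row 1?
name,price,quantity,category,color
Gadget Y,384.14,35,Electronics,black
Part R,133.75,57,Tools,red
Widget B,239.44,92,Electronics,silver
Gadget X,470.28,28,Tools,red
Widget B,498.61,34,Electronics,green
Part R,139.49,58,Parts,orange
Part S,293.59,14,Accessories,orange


Query: Row 1 ('Gadget Y'), column 'category'
Value: Electronics

Electronics


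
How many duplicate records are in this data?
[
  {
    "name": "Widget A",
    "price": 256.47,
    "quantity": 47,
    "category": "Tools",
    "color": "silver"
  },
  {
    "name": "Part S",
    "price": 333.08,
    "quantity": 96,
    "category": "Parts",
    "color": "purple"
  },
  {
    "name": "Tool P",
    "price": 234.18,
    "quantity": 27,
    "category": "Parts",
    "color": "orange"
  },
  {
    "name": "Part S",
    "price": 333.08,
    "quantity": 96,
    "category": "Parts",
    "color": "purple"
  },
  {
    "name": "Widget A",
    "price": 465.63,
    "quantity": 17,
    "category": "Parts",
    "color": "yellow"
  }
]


Checking 5 records for duplicates:

  Row 1: Widget A ($256.47, qty 47)
  Row 2: Part S ($333.08, qty 96)
  Row 3: Tool P ($234.18, qty 27)
  Row 4: Part S ($333.08, qty 96) <-- DUPLICATE
  Row 5: Widget A ($465.63, qty 17)

Duplicates found: 1
Unique records: 4

1 duplicates, 4 unique


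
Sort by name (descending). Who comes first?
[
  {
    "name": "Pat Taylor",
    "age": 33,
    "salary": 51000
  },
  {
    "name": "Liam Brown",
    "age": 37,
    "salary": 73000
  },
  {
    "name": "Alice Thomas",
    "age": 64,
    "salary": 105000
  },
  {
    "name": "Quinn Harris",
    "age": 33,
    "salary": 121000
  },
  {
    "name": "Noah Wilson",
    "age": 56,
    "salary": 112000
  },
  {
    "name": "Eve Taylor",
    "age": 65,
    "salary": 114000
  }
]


Sort by: name (descending)

Sorted order:
  1. Quinn Harris (name = Quinn Harris)
  2. Pat Taylor (name = Pat Taylor)
  3. Noah Wilson (name = Noah Wilson)
  4. Liam Brown (name = Liam Brown)
  5. Eve Taylor (name = Eve Taylor)
  6. Alice Thomas (name = Alice Thomas)

First: Quinn Harris

Quinn Harris


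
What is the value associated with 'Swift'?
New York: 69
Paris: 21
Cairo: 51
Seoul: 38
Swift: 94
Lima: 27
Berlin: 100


Looking up key 'Swift'
Value: 94

94


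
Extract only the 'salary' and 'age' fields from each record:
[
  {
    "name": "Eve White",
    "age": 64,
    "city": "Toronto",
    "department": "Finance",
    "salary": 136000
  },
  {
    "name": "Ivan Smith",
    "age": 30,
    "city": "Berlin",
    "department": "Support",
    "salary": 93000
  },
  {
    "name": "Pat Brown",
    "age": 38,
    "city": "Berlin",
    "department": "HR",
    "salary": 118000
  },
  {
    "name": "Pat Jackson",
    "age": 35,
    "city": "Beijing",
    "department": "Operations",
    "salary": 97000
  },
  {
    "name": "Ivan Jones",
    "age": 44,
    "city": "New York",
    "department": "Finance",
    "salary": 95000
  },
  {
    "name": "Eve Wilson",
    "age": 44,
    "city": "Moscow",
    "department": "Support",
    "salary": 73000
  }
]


Original: 6 records with fields: name, age, city, department, salary
Keep: ['salary', 'age']
Drop: ['name', 'city', 'department']
Result: 6 records, 2 fields each

[
  {
    "salary": 136000,
    "age": 64
  },
  {
    "salary": 93000,
    "age": 30
  },
  {
    "salary": 118000,
    "age": 38
  },
  {
    "salary": 97000,
    "age": 35
  },
  {
    "salary": 95000,
    "age": 44
  },
  {
    "salary": 73000,
    "age": 44
  }
]


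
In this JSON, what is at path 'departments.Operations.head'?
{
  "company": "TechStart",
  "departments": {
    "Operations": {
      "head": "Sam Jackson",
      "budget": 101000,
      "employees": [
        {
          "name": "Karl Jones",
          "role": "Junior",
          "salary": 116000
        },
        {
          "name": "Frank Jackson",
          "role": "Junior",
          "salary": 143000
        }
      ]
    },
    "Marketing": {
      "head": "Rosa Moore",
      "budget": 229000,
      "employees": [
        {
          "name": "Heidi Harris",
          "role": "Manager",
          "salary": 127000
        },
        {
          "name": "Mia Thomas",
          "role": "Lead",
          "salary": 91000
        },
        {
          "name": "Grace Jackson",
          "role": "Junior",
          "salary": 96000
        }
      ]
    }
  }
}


Path: departments.Operations.head

Navigate:
  -> departments
  -> Operations
  -> head = 'Sam Jackson'

Sam Jackson


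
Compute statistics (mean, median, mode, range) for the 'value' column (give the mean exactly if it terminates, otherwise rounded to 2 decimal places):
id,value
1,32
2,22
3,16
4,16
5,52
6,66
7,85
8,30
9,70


Data: [32, 22, 16, 16, 52, 66, 85, 30, 70]
Count: 9
Sum: 389
Mean: 389/9 ≈ 43.22 (rounded to 2 decimal places)
Sorted: [16, 16, 22, 30, 32, 52, 66, 70, 85]
Median: 32.0
Mode: 16 (2 times)
Range: 85 - 16 = 69
Min: 16, Max: 85

mean≈43.22, median=32.0, mode=16, range=69


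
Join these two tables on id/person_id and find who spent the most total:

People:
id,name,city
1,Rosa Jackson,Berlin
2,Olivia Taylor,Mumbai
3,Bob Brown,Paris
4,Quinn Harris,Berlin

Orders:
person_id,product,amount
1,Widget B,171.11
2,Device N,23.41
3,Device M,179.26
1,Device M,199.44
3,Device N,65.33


Join on: people.id = orders.person_id

Joined rows:
  Rosa Jackson (Berlin) bought Widget B for $171.11
  Olivia Taylor (Mumbai) bought Device N for $23.41
  Bob Brown (Paris) bought Device M for $179.26
  Rosa Jackson (Berlin) bought Device M for $199.44
  Bob Brown (Paris) bought Device N for $65.33

Total per person:
  Rosa Jackson: $370.55
  Bob Brown: $244.59
  Olivia Taylor: $23.41

Top spender: Rosa Jackson ($370.55)

Rosa Jackson ($370.55)


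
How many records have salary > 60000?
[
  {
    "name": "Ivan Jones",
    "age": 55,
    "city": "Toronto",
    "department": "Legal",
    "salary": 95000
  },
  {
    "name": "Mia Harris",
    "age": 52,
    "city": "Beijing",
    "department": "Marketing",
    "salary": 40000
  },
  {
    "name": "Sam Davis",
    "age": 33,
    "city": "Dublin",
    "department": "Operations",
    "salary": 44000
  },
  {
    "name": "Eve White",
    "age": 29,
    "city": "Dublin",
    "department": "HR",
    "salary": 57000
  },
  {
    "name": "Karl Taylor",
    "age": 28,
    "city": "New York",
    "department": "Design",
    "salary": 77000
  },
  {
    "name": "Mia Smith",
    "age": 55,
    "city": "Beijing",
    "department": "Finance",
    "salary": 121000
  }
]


Data: 6 records
Condition: salary > 60000

Checking each record:
  Ivan Jones: 95000 MATCH
  Mia Harris: 40000
  Sam Davis: 44000
  Eve White: 57000
  Karl Taylor: 77000 MATCH
  Mia Smith: 121000 MATCH

Count: 3

3


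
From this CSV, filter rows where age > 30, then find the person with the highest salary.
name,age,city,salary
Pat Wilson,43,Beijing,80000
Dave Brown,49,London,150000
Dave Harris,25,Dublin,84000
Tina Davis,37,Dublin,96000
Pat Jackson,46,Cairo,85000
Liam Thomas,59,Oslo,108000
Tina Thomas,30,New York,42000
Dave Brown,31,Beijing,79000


Filter: age > 30
Sort by: salary (descending)

Filtered records (6):
  Dave Brown, age 49, salary $150000
  Liam Thomas, age 59, salary $108000
  Tina Davis, age 37, salary $96000
  Pat Jackson, age 46, salary $85000
  Pat Wilson, age 43, salary $80000
  Dave Brown, age 31, salary $79000

Highest salary: Dave Brown ($150000)

Dave Brown


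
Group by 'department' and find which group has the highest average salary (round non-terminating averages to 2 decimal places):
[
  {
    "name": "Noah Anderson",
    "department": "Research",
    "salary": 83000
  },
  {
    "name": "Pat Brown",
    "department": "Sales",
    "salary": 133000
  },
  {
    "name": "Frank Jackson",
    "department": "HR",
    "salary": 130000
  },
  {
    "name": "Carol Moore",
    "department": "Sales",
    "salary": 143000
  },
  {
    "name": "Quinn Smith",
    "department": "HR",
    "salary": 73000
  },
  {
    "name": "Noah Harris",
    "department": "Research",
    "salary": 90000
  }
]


Group by: department

Groups:
  HR: 2 people, avg salary = 203000/2 = $101500
  Research: 2 people, avg salary = 173000/2 = $86500
  Sales: 2 people, avg salary = 276000/2 = $138000

Highest average salary: Sales ($138000)

Sales ($138000)


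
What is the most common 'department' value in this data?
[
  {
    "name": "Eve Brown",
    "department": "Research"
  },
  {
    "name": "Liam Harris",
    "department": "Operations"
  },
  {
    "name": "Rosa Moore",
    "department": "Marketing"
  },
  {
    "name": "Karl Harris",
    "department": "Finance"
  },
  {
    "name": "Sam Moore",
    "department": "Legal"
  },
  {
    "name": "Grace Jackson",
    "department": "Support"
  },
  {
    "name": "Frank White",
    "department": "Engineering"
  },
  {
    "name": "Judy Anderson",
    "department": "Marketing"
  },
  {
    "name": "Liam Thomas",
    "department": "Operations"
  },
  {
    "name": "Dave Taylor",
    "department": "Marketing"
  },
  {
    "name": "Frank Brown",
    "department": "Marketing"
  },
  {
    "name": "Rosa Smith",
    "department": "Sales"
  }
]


Counting 'department' values across 12 records:

  Marketing: 4 ####
  Operations: 2 ##
  Research: 1 #
  Finance: 1 #
  Legal: 1 #
  Support: 1 #
  Engineering: 1 #
  Sales: 1 #

Most common: Marketing (4 times)

Marketing (4 times)


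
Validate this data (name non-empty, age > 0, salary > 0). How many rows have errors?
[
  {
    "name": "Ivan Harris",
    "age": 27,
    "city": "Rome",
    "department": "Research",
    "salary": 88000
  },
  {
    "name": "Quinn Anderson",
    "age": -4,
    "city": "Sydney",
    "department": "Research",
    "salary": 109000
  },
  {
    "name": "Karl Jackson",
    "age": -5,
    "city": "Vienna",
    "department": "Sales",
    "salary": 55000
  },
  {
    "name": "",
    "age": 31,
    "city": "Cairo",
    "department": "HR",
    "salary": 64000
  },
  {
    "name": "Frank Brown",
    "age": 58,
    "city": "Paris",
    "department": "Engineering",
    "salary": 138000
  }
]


Validating 5 records:
Rules: name non-empty, age > 0, salary > 0

  Row 1 (Ivan Harris): OK
  Row 2 (Quinn Anderson): negative age: -4
  Row 3 (Karl Jackson): negative age: -5
  Row 4 (???): empty name
  Row 5 (Frank Brown): OK

Total errors: 3

3 errors


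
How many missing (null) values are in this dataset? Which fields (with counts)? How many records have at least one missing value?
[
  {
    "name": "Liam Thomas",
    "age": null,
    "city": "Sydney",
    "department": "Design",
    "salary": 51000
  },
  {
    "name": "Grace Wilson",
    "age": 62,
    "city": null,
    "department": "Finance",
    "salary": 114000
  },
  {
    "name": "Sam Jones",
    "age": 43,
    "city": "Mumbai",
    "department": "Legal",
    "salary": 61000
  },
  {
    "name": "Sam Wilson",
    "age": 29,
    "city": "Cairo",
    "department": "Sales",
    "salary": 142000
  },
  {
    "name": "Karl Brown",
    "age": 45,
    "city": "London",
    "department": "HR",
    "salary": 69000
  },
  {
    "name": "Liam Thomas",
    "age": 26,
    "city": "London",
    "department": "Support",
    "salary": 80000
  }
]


Checking for missing (null) values in 6 records:

  Liam Thomas: age
  Grace Wilson: city
  Sam Jones: complete
  Sam Wilson: complete
  Karl Brown: complete
  Liam Thomas: complete

Per field:
  name: 0 missing
  age: 1 missing
  city: 1 missing
  department: 0 missing
  salary: 0 missing

Total missing values: 2
Records with any missing: 2

2 missing values (age: 1, city: 1); 2 incomplete records


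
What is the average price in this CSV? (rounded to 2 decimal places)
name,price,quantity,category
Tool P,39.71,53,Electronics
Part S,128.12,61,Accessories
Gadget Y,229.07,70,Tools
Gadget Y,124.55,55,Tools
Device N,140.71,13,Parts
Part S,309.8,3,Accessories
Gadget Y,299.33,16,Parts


Computing average price:
Values: [39.71, 128.12, 229.07, 124.55, 140.71, 309.8, 299.33]
Sum = 1271.29
Count = 7
Average = 1271.29/7 ≈ 181.61 (rounded to 2 decimal places)

181.61


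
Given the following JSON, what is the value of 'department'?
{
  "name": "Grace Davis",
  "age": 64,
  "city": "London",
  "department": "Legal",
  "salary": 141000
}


Looking up field 'department'
Value: Legal

Legal


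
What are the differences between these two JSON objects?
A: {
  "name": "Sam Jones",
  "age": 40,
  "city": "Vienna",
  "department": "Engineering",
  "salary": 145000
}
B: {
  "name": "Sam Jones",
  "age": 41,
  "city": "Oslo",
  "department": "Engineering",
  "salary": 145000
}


Comparing each field (in key order):
  name: same
  age: DIFFERENT
  city: DIFFERENT
  department: same
  salary: same
Differences:
  age: 40 -> 41
  city: Vienna -> Oslo

2 field(s) changed

2 changes: age, city


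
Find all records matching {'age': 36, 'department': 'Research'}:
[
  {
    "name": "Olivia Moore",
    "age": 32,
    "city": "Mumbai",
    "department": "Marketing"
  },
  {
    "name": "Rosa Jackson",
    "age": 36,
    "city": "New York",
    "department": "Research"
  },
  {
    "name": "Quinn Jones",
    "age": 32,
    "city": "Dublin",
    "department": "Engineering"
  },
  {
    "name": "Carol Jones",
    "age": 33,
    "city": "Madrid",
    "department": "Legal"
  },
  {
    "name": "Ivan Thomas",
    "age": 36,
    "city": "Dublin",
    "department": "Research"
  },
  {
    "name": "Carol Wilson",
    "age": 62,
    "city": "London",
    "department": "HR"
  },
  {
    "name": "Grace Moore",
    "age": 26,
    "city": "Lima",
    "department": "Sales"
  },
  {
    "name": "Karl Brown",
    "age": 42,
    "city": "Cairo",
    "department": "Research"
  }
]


Search criteria: {'age': 36, 'department': 'Research'}

Checking 8 records:
  Olivia Moore: {age: 32, department: Marketing}
  Rosa Jackson: {age: 36, department: Research} <-- MATCH
  Quinn Jones: {age: 32, department: Engineering}
  Carol Jones: {age: 33, department: Legal}
  Ivan Thomas: {age: 36, department: Research} <-- MATCH
  Carol Wilson: {age: 62, department: HR}
  Grace Moore: {age: 26, department: Sales}
  Karl Brown: {age: 42, department: Research}

Matches: ["Rosa Jackson", "Ivan Thomas"]

["Rosa Jackson", "Ivan Thomas"]


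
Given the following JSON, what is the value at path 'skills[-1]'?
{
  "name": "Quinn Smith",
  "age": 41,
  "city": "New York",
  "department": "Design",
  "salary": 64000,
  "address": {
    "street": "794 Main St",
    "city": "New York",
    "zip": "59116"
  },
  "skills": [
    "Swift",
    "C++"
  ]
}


Query: skills[-1]
Path: skills -> last element
Value: C++

C++


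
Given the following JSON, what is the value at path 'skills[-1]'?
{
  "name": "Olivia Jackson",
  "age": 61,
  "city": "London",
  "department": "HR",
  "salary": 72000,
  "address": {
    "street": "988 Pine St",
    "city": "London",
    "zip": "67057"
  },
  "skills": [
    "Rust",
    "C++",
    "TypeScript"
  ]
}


Query: skills[-1]
Path: skills -> last element
Value: TypeScript

TypeScript


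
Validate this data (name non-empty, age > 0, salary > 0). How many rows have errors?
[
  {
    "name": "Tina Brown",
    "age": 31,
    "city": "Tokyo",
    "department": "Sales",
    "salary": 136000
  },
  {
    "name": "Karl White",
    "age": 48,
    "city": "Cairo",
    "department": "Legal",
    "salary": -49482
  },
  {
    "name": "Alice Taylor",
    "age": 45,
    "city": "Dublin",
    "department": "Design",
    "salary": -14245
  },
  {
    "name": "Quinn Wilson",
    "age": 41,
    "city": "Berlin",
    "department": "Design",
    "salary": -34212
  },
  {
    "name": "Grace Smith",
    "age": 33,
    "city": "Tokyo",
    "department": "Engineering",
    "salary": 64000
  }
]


Validating 5 records:
Rules: name non-empty, age > 0, salary > 0

  Row 1 (Tina Brown): OK
  Row 2 (Karl White): negative salary: -49482
  Row 3 (Alice Taylor): negative salary: -14245
  Row 4 (Quinn Wilson): negative salary: -34212
  Row 5 (Grace Smith): OK

Total errors: 3

3 errors


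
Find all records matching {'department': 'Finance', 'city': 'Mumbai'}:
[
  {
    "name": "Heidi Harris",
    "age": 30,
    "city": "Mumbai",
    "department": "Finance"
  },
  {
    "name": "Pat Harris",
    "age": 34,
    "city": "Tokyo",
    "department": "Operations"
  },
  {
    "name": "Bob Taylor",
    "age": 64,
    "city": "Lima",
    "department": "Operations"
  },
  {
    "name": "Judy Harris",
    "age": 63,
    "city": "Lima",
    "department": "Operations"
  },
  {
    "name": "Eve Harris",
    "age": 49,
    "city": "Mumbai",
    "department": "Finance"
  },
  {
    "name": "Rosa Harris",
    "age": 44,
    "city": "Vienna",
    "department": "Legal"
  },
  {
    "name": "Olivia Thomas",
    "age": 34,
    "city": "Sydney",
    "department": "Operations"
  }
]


Search criteria: {'department': 'Finance', 'city': 'Mumbai'}

Checking 7 records:
  Heidi Harris: {department: Finance, city: Mumbai} <-- MATCH
  Pat Harris: {department: Operations, city: Tokyo}
  Bob Taylor: {department: Operations, city: Lima}
  Judy Harris: {department: Operations, city: Lima}
  Eve Harris: {department: Finance, city: Mumbai} <-- MATCH
  Rosa Harris: {department: Legal, city: Vienna}
  Olivia Thomas: {department: Operations, city: Sydney}

Matches: ["Heidi Harris", "Eve Harris"]

["Heidi Harris", "Eve Harris"]


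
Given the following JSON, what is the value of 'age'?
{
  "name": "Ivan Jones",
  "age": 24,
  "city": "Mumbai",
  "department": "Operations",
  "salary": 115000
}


Looking up field 'age'
Value: 24

24
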